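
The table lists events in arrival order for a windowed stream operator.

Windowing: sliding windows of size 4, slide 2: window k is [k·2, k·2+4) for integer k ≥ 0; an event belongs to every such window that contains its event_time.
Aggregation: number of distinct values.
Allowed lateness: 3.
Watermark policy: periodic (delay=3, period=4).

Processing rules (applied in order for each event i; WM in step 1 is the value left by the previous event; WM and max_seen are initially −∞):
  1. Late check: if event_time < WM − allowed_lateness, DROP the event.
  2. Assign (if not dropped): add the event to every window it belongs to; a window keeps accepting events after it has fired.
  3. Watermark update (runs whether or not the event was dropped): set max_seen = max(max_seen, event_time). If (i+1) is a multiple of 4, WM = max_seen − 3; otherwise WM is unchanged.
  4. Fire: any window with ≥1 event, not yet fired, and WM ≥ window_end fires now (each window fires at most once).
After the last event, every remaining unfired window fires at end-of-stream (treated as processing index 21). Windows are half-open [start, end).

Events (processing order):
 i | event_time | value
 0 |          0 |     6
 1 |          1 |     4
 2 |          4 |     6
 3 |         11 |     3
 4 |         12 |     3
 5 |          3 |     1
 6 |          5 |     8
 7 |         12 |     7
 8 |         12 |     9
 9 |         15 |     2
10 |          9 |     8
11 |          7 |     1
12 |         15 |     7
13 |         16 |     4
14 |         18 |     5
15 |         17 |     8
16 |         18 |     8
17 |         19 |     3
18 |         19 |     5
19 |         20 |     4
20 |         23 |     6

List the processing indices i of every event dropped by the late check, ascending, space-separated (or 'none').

5

i=0 t=0 v=6: → [0,4); WM=−∞
i=1 t=1 v=4: → [0,4); WM=−∞
i=2 t=4 v=6: → [4,8),[2,6); WM=−∞
i=3 t=11 v=3: → [10,14),[8,12); WM=8; [0,4) fires=2 [2,6) fires=1 [4,8) fires=1
i=4 t=12 v=3: → [12,16),[10,14); WM=8
i=5 t=3 v=1: DROP (t<8-3); WM=8
i=6 t=5 v=8: → [4,8),[2,6); WM=8
i=7 t=12 v=7: → [12,16),[10,14); WM=9
i=8 t=12 v=9: → [12,16),[10,14); WM=9
i=9 t=15 v=2: → [14,18),[12,16); WM=9
i=10 t=9 v=8: → [8,12),[6,10); WM=9
i=11 t=7 v=1: → [6,10),[4,8); WM=12; [6,10) fires=2 [8,12) fires=2
i=12 t=15 v=7: → [14,18),[12,16); WM=12
i=13 t=16 v=4: → [16,20),[14,18); WM=12
i=14 t=18 v=5: → [18,22),[16,20); WM=12
i=15 t=17 v=8: → [16,20),[14,18); WM=15; [10,14) fires=3
i=16 t=18 v=8: → [18,22),[16,20); WM=15
i=17 t=19 v=3: → [18,22),[16,20); WM=15
i=18 t=19 v=5: → [18,22),[16,20); WM=15
i=19 t=20 v=4: → [20,24),[18,22); WM=17; [12,16) fires=4
i=20 t=23 v=6: → [22,26),[20,24); WM=17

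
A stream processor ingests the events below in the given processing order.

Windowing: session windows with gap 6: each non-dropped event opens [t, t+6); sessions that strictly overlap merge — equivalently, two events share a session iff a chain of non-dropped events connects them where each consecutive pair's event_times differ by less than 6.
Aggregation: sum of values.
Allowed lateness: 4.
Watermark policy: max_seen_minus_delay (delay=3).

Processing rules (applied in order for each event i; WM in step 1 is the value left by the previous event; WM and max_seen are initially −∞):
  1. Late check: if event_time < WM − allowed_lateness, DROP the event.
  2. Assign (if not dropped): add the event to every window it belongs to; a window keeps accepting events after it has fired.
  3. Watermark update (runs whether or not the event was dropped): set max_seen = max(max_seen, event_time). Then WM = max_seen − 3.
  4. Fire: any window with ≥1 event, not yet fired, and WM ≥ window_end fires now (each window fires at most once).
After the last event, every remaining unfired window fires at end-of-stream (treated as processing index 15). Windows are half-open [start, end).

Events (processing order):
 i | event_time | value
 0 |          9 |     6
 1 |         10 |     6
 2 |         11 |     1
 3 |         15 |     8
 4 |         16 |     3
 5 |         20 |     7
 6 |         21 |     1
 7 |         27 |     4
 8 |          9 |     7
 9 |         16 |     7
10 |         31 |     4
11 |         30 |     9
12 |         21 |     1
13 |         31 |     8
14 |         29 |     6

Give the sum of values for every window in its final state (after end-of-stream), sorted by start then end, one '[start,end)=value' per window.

i=0 t=9 v=6: → [9,15); WM=6
i=1 t=10 v=6: → [9,16); WM=7
i=2 t=11 v=1: → [9,17); WM=8
i=3 t=15 v=8: → [9,21); WM=12
i=4 t=16 v=3: → [9,22); WM=13
i=5 t=20 v=7: → [9,26); WM=17
i=6 t=21 v=1: → [9,27); WM=18
i=7 t=27 v=4: → [27,33); WM=24
i=8 t=9 v=7: DROP (t<24-4); WM=24
i=9 t=16 v=7: DROP (t<24-4); WM=24
i=10 t=31 v=4: → [27,37); WM=28
i=11 t=30 v=9: → [27,37); WM=28
i=12 t=21 v=1: DROP (t<28-4); WM=28
i=13 t=31 v=8: → [27,37); WM=28
i=14 t=29 v=6: → [27,37); WM=28

[9,27)=32 [27,37)=31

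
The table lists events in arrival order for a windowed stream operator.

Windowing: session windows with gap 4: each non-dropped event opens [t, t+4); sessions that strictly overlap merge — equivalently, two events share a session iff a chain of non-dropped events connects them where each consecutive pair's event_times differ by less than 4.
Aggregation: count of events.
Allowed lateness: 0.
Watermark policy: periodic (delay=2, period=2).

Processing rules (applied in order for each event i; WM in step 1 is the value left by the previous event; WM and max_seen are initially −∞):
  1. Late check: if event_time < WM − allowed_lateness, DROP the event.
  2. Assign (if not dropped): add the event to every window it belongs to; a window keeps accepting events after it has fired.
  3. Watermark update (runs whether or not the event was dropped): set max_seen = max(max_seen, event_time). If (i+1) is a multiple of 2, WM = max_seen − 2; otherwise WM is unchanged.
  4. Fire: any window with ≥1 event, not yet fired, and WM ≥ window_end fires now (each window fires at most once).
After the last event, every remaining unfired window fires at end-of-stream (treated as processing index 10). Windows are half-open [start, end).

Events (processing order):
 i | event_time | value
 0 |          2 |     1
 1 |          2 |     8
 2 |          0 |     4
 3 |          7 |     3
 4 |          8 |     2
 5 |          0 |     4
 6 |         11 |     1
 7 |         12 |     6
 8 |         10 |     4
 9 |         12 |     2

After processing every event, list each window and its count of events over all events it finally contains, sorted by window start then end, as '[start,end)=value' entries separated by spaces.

i=0 t=2 v=1: → [2,6); WM=−∞
i=1 t=2 v=8: → [2,6); WM=0
i=2 t=0 v=4: → [0,6); WM=0
i=3 t=7 v=3: → [7,11); WM=5
i=4 t=8 v=2: → [7,12); WM=5
i=5 t=0 v=4: DROP (t<5-0); WM=6
i=6 t=11 v=1: → [7,15); WM=6
i=7 t=12 v=6: → [7,16); WM=10
i=8 t=10 v=4: → [7,16); WM=10
i=9 t=12 v=2: → [7,16); WM=10

[0,6)=3 [7,16)=6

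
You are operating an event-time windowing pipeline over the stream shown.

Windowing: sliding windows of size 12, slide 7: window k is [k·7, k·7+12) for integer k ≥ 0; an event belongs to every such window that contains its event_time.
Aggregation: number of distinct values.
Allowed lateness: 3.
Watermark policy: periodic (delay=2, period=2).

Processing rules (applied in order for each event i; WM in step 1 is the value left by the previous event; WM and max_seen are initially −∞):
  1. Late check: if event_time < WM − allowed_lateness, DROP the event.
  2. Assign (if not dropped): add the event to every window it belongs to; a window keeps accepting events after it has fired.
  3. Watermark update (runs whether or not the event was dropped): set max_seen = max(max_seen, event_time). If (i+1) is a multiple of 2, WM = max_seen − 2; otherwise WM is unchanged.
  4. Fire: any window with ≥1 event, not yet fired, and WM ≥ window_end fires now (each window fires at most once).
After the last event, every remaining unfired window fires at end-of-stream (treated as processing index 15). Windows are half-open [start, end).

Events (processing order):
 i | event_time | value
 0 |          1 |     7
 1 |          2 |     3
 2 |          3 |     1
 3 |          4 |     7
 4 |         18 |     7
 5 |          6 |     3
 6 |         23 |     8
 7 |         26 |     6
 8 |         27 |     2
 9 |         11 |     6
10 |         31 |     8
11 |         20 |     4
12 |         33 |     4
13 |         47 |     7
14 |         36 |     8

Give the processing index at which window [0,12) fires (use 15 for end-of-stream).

i=0 t=1 v=7: → [0,12); WM=−∞
i=1 t=2 v=3: → [0,12); WM=0
i=2 t=3 v=1: → [0,12); WM=0
i=3 t=4 v=7: → [0,12); WM=2
i=4 t=18 v=7: → [14,26),[7,19); WM=2
i=5 t=6 v=3: → [0,12); WM=16; [0,12) fires=3
i=6 t=23 v=8: → [21,33),[14,26); WM=16
i=7 t=26 v=6: → [21,33); WM=24; [7,19) fires=1
i=8 t=27 v=2: → [21,33); WM=24
i=9 t=11 v=6: DROP (t<24-3); WM=25
i=10 t=31 v=8: → [28,40),[21,33); WM=25
i=11 t=20 v=4: DROP (t<25-3); WM=29; [14,26) fires=2
i=12 t=33 v=4: → [28,40); WM=29
i=13 t=47 v=7: → [42,54); WM=45; [21,33) fires=3 [28,40) fires=2
i=14 t=36 v=8: DROP (t<45-3); WM=45

5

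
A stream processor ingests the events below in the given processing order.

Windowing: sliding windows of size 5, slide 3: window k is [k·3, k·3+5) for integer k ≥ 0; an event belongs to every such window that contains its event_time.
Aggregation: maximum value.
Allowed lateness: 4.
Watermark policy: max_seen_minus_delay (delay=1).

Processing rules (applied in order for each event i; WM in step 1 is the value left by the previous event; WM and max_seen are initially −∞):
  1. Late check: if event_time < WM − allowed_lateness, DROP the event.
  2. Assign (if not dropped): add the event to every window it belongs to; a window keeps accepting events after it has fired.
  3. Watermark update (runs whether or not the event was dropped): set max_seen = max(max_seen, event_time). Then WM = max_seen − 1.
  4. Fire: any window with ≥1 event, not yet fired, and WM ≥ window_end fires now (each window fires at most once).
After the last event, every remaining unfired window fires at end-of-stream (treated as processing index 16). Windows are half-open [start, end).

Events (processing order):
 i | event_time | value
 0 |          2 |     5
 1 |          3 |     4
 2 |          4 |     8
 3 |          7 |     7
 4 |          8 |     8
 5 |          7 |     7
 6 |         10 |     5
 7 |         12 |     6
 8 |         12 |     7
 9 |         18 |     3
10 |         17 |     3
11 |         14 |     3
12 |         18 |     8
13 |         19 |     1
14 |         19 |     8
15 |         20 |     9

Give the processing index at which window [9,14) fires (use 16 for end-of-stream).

9

i=0 t=2 v=5: → [0,5); WM=1
i=1 t=3 v=4: → [3,8),[0,5); WM=2
i=2 t=4 v=8: → [3,8),[0,5); WM=3
i=3 t=7 v=7: → [6,11),[3,8); WM=6; [0,5) fires=8
i=4 t=8 v=8: → [6,11); WM=7
i=5 t=7 v=7: → [6,11),[3,8); WM=7
i=6 t=10 v=5: → [9,14),[6,11); WM=9; [3,8) fires=8
i=7 t=12 v=6: → [12,17),[9,14); WM=11; [6,11) fires=8
i=8 t=12 v=7: → [12,17),[9,14); WM=11
i=9 t=18 v=3: → [18,23),[15,20); WM=17; [9,14) fires=7 [12,17) fires=7
i=10 t=17 v=3: → [15,20); WM=17
i=11 t=14 v=3: → [12,17); WM=17
i=12 t=18 v=8: → [18,23),[15,20); WM=17
i=13 t=19 v=1: → [18,23),[15,20); WM=18
i=14 t=19 v=8: → [18,23),[15,20); WM=18
i=15 t=20 v=9: → [18,23); WM=19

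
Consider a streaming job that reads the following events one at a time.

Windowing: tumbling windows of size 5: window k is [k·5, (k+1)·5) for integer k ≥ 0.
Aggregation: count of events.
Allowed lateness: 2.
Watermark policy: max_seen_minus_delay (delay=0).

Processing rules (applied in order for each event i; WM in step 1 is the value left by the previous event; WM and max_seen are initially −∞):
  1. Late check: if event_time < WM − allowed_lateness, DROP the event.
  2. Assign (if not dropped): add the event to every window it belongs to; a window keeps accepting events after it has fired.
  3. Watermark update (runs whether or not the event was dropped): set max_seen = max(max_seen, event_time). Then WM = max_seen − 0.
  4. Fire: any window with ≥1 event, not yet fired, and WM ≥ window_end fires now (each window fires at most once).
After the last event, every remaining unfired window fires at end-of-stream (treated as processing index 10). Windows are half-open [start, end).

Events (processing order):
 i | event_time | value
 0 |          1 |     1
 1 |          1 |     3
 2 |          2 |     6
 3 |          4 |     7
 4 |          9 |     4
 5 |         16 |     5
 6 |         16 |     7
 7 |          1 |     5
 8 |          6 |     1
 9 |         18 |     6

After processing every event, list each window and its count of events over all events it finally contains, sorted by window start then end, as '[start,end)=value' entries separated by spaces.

i=0 t=1 v=1: → [0,5); WM=1
i=1 t=1 v=3: → [0,5); WM=1
i=2 t=2 v=6: → [0,5); WM=2
i=3 t=4 v=7: → [0,5); WM=4
i=4 t=9 v=4: → [5,10); WM=9; [0,5) fires=4
i=5 t=16 v=5: → [15,20); WM=16; [5,10) fires=1
i=6 t=16 v=7: → [15,20); WM=16
i=7 t=1 v=5: DROP (t<16-2); WM=16
i=8 t=6 v=1: DROP (t<16-2); WM=16
i=9 t=18 v=6: → [15,20); WM=18

[0,5)=4 [5,10)=1 [15,20)=3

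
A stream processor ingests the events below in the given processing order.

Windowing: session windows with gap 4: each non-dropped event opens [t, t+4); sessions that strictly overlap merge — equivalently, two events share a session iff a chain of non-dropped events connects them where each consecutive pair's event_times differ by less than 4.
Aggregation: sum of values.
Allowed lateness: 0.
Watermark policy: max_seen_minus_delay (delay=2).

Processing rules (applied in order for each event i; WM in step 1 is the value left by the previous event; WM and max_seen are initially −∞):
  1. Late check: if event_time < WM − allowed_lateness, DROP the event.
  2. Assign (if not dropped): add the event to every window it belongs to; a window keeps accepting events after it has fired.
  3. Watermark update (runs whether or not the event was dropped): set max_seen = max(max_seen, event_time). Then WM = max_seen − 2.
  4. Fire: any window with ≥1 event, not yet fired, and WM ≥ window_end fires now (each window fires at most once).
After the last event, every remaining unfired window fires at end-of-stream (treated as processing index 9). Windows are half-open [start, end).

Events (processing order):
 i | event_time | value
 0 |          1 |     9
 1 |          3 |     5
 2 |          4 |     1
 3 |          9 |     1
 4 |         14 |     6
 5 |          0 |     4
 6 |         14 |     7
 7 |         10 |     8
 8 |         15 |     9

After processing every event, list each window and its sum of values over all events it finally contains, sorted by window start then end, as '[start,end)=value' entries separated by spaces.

i=0 t=1 v=9: → [1,5); WM=-1
i=1 t=3 v=5: → [1,7); WM=1
i=2 t=4 v=1: → [1,8); WM=2
i=3 t=9 v=1: → [9,13); WM=7
i=4 t=14 v=6: → [14,18); WM=12
i=5 t=0 v=4: DROP (t<12-0); WM=12
i=6 t=14 v=7: → [14,18); WM=12
i=7 t=10 v=8: DROP (t<12-0); WM=12
i=8 t=15 v=9: → [14,19); WM=13

[1,8)=15 [9,13)=1 [14,19)=22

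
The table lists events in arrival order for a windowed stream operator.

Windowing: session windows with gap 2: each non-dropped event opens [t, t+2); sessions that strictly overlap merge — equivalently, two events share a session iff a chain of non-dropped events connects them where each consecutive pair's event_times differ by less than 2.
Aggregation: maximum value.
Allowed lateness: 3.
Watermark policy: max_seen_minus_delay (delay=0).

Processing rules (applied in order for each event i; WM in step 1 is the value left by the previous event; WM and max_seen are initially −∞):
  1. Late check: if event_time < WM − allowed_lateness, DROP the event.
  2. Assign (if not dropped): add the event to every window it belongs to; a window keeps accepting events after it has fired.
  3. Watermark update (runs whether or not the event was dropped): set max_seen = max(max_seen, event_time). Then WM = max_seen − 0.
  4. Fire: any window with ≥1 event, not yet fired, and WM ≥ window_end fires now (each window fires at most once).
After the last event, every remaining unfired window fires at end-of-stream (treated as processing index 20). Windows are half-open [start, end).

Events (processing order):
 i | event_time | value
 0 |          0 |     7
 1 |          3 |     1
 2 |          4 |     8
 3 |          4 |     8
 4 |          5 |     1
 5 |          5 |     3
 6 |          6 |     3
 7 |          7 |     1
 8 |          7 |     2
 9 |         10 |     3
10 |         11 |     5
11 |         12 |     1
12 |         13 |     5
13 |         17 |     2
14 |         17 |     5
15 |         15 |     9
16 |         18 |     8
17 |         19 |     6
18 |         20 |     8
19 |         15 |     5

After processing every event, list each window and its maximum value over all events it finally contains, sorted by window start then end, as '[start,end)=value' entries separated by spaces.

i=0 t=0 v=7: → [0,2); WM=0
i=1 t=3 v=1: → [3,5); WM=3
i=2 t=4 v=8: → [3,6); WM=4
i=3 t=4 v=8: → [3,6); WM=4
i=4 t=5 v=1: → [3,7); WM=5
i=5 t=5 v=3: → [3,7); WM=5
i=6 t=6 v=3: → [3,8); WM=6
i=7 t=7 v=1: → [3,9); WM=7
i=8 t=7 v=2: → [3,9); WM=7
i=9 t=10 v=3: → [10,12); WM=10
i=10 t=11 v=5: → [10,13); WM=11
i=11 t=12 v=1: → [10,14); WM=12
i=12 t=13 v=5: → [10,15); WM=13
i=13 t=17 v=2: → [17,19); WM=17
i=14 t=17 v=5: → [17,19); WM=17
i=15 t=15 v=9: → [15,17); WM=17
i=16 t=18 v=8: → [17,20); WM=18
i=17 t=19 v=6: → [17,21); WM=19
i=18 t=20 v=8: → [17,22); WM=20
i=19 t=15 v=5: DROP (t<20-3); WM=20

[0,2)=7 [3,9)=8 [10,15)=5 [15,17)=9 [17,22)=8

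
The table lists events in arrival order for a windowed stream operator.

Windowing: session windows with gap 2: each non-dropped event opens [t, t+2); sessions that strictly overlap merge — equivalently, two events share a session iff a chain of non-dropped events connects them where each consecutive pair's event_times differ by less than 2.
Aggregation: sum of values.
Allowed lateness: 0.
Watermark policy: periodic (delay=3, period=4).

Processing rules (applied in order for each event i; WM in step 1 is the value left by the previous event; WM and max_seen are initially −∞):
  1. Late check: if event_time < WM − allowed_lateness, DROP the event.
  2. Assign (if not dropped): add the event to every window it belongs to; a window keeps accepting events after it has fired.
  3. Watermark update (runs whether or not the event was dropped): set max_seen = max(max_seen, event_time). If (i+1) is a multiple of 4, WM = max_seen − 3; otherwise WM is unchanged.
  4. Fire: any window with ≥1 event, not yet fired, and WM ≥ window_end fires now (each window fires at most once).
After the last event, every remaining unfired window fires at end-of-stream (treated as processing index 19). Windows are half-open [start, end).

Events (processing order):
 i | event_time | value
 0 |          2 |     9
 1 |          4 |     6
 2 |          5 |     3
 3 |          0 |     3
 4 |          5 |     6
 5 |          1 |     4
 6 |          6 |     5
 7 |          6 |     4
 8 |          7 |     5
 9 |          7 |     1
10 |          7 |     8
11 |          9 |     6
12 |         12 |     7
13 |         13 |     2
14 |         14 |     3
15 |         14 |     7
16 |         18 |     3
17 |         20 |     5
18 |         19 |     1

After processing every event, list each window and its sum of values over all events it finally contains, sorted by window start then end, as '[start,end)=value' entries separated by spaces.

[0,2)=3 [2,4)=9 [4,9)=38 [9,11)=6 [12,16)=19 [18,22)=9

i=0 t=2 v=9: → [2,4); WM=−∞
i=1 t=4 v=6: → [4,6); WM=−∞
i=2 t=5 v=3: → [4,7); WM=−∞
i=3 t=0 v=3: → [0,2); WM=2
i=4 t=5 v=6: → [4,7); WM=2
i=5 t=1 v=4: DROP (t<2-0); WM=2
i=6 t=6 v=5: → [4,8); WM=2
i=7 t=6 v=4: → [4,8); WM=3
i=8 t=7 v=5: → [4,9); WM=3
i=9 t=7 v=1: → [4,9); WM=3
i=10 t=7 v=8: → [4,9); WM=3
i=11 t=9 v=6: → [9,11); WM=6
i=12 t=12 v=7: → [12,14); WM=6
i=13 t=13 v=2: → [12,15); WM=6
i=14 t=14 v=3: → [12,16); WM=6
i=15 t=14 v=7: → [12,16); WM=11
i=16 t=18 v=3: → [18,20); WM=11
i=17 t=20 v=5: → [20,22); WM=11
i=18 t=19 v=1: → [18,22); WM=11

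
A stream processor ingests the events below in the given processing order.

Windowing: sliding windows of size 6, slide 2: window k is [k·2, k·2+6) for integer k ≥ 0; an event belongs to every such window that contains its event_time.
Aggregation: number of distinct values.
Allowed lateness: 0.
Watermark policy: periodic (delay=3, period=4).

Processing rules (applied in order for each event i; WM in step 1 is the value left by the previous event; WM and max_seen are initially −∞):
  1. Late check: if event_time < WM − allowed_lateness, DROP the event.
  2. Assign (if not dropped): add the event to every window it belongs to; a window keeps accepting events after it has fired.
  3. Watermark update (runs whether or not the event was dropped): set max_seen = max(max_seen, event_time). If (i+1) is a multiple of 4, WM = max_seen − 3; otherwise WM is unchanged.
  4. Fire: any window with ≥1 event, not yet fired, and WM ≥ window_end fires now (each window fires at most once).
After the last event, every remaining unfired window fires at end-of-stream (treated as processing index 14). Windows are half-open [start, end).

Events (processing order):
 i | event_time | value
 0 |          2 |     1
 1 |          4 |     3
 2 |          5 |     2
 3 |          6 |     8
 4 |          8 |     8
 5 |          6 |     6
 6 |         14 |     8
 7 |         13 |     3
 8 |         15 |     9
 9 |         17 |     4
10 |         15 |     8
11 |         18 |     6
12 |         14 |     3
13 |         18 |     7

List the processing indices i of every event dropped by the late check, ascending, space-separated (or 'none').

i=0 t=2 v=1: → [2,8),[0,6); WM=−∞
i=1 t=4 v=3: → [4,10),[2,8),[0,6); WM=−∞
i=2 t=5 v=2: → [4,10),[2,8),[0,6); WM=−∞
i=3 t=6 v=8: → [6,12),[4,10),[2,8); WM=3
i=4 t=8 v=8: → [8,14),[6,12),[4,10); WM=3
i=5 t=6 v=6: → [6,12),[4,10),[2,8); WM=3
i=6 t=14 v=8: → [14,20),[12,18),[10,16); WM=3
i=7 t=13 v=3: → [12,18),[10,16),[8,14); WM=11; [0,6) fires=3 [2,8) fires=5 [4,10) fires=4
i=8 t=15 v=9: → [14,20),[12,18),[10,16); WM=11
i=9 t=17 v=4: → [16,22),[14,20),[12,18); WM=11
i=10 t=15 v=8: → [14,20),[12,18),[10,16); WM=11
i=11 t=18 v=6: → [18,24),[16,22),[14,20); WM=15; [6,12) fires=2 [8,14) fires=2
i=12 t=14 v=3: DROP (t<15-0); WM=15
i=13 t=18 v=7: → [18,24),[16,22),[14,20); WM=15

12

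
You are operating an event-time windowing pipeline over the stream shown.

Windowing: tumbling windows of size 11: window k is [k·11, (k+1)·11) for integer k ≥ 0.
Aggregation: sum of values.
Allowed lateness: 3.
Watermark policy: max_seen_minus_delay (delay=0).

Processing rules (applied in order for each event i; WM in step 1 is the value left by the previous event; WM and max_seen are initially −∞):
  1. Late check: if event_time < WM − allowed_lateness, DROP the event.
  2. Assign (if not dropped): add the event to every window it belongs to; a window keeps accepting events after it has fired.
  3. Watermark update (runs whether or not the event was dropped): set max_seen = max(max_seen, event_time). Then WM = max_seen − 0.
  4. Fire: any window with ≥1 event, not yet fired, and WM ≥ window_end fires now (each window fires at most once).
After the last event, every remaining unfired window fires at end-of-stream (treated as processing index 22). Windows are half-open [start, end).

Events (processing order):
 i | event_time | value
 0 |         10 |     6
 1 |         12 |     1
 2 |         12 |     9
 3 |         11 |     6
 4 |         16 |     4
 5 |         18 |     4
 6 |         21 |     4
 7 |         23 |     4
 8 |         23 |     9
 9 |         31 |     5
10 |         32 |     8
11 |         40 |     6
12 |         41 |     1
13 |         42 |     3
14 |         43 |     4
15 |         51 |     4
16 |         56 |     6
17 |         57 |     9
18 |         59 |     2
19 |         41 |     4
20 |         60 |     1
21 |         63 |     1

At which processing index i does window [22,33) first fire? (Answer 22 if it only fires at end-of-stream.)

11

i=0 t=10 v=6: → [0,11); WM=10
i=1 t=12 v=1: → [11,22); WM=12; [0,11) fires=6
i=2 t=12 v=9: → [11,22); WM=12
i=3 t=11 v=6: → [11,22); WM=12
i=4 t=16 v=4: → [11,22); WM=16
i=5 t=18 v=4: → [11,22); WM=18
i=6 t=21 v=4: → [11,22); WM=21
i=7 t=23 v=4: → [22,33); WM=23; [11,22) fires=28
i=8 t=23 v=9: → [22,33); WM=23
i=9 t=31 v=5: → [22,33); WM=31
i=10 t=32 v=8: → [22,33); WM=32
i=11 t=40 v=6: → [33,44); WM=40; [22,33) fires=26
i=12 t=41 v=1: → [33,44); WM=41
i=13 t=42 v=3: → [33,44); WM=42
i=14 t=43 v=4: → [33,44); WM=43
i=15 t=51 v=4: → [44,55); WM=51; [33,44) fires=14
i=16 t=56 v=6: → [55,66); WM=56; [44,55) fires=4
i=17 t=57 v=9: → [55,66); WM=57
i=18 t=59 v=2: → [55,66); WM=59
i=19 t=41 v=4: DROP (t<59-3); WM=59
i=20 t=60 v=1: → [55,66); WM=60
i=21 t=63 v=1: → [55,66); WM=63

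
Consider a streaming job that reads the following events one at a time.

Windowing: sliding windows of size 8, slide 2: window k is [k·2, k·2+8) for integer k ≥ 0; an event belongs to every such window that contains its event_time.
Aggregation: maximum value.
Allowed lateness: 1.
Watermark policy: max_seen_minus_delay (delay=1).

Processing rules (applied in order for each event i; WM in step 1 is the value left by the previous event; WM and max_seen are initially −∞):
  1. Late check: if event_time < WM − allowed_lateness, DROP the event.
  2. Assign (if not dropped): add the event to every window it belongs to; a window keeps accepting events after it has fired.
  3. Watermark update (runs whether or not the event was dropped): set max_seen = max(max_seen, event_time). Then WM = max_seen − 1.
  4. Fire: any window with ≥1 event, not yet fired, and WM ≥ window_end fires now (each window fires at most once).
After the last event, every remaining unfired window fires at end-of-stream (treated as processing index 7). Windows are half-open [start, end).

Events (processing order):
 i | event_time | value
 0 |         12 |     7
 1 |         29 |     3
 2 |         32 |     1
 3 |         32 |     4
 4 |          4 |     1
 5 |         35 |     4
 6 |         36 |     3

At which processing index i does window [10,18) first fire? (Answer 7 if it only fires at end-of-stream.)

i=0 t=12 v=7: → [12,20),[10,18),[8,16),[6,14); WM=11
i=1 t=29 v=3: → [28,36),[26,34),[24,32),[22,30); WM=28; [6,14) fires=7 [8,16) fires=7 [10,18) fires=7 [12,20) fires=7
i=2 t=32 v=1: → [32,40),[30,38),[28,36),[26,34); WM=31; [22,30) fires=3
i=3 t=32 v=4: → [32,40),[30,38),[28,36),[26,34); WM=31
i=4 t=4 v=1: DROP (t<31-1); WM=31
i=5 t=35 v=4: → [34,42),[32,40),[30,38),[28,36); WM=34; [24,32) fires=3 [26,34) fires=4
i=6 t=36 v=3: → [36,44),[34,42),[32,40),[30,38); WM=35

1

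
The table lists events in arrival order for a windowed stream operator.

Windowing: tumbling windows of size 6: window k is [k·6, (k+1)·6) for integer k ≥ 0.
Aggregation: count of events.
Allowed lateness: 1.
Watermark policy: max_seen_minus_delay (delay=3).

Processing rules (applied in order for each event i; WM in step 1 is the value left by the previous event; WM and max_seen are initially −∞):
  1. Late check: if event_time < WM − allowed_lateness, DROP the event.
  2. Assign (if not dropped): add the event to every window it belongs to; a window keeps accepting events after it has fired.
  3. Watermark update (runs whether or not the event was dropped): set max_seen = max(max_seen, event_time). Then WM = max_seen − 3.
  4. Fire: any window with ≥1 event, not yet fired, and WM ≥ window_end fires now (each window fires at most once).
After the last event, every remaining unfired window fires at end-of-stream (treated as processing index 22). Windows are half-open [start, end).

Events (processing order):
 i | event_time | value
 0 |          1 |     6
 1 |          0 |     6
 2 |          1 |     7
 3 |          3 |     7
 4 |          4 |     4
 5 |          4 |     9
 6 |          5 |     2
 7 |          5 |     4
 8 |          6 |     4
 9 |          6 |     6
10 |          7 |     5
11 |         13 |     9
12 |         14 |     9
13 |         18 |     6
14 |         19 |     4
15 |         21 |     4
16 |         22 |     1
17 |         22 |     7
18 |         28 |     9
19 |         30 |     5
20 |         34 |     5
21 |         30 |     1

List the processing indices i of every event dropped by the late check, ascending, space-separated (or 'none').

i=0 t=1 v=6: → [0,6); WM=-2
i=1 t=0 v=6: → [0,6); WM=-2
i=2 t=1 v=7: → [0,6); WM=-2
i=3 t=3 v=7: → [0,6); WM=0
i=4 t=4 v=4: → [0,6); WM=1
i=5 t=4 v=9: → [0,6); WM=1
i=6 t=5 v=2: → [0,6); WM=2
i=7 t=5 v=4: → [0,6); WM=2
i=8 t=6 v=4: → [6,12); WM=3
i=9 t=6 v=6: → [6,12); WM=3
i=10 t=7 v=5: → [6,12); WM=4
i=11 t=13 v=9: → [12,18); WM=10; [0,6) fires=8
i=12 t=14 v=9: → [12,18); WM=11
i=13 t=18 v=6: → [18,24); WM=15; [6,12) fires=3
i=14 t=19 v=4: → [18,24); WM=16
i=15 t=21 v=4: → [18,24); WM=18; [12,18) fires=2
i=16 t=22 v=1: → [18,24); WM=19
i=17 t=22 v=7: → [18,24); WM=19
i=18 t=28 v=9: → [24,30); WM=25; [18,24) fires=5
i=19 t=30 v=5: → [30,36); WM=27
i=20 t=34 v=5: → [30,36); WM=31; [24,30) fires=1
i=21 t=30 v=1: → [30,36); WM=31

none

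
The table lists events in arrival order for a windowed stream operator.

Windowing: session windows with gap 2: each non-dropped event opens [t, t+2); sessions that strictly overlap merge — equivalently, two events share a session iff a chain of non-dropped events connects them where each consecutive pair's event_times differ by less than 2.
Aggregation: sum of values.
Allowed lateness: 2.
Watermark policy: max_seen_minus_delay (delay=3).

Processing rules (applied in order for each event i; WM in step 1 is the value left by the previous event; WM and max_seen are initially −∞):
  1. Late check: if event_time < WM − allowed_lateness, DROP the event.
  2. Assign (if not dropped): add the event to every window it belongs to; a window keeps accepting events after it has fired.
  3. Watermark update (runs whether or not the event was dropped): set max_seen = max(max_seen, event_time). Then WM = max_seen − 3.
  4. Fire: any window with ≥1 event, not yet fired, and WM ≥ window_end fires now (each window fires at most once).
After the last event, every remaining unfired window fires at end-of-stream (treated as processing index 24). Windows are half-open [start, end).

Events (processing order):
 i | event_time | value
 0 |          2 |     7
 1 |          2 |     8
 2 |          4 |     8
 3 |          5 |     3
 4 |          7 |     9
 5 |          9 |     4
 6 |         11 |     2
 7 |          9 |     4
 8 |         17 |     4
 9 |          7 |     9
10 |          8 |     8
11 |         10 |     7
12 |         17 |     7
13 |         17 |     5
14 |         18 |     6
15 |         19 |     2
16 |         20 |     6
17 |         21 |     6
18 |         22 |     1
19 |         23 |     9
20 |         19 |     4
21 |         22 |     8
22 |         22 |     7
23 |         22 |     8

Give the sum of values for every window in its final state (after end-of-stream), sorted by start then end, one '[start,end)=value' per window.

[2,4)=15 [4,7)=11 [7,9)=9 [9,11)=8 [11,13)=2 [17,25)=73

i=0 t=2 v=7: → [2,4); WM=-1
i=1 t=2 v=8: → [2,4); WM=-1
i=2 t=4 v=8: → [4,6); WM=1
i=3 t=5 v=3: → [4,7); WM=2
i=4 t=7 v=9: → [7,9); WM=4
i=5 t=9 v=4: → [9,11); WM=6
i=6 t=11 v=2: → [11,13); WM=8
i=7 t=9 v=4: → [9,11); WM=8
i=8 t=17 v=4: → [17,19); WM=14
i=9 t=7 v=9: DROP (t<14-2); WM=14
i=10 t=8 v=8: DROP (t<14-2); WM=14
i=11 t=10 v=7: DROP (t<14-2); WM=14
i=12 t=17 v=7: → [17,19); WM=14
i=13 t=17 v=5: → [17,19); WM=14
i=14 t=18 v=6: → [17,20); WM=15
i=15 t=19 v=2: → [17,21); WM=16
i=16 t=20 v=6: → [17,22); WM=17
i=17 t=21 v=6: → [17,23); WM=18
i=18 t=22 v=1: → [17,24); WM=19
i=19 t=23 v=9: → [17,25); WM=20
i=20 t=19 v=4: → [17,25); WM=20
i=21 t=22 v=8: → [17,25); WM=20
i=22 t=22 v=7: → [17,25); WM=20
i=23 t=22 v=8: → [17,25); WM=20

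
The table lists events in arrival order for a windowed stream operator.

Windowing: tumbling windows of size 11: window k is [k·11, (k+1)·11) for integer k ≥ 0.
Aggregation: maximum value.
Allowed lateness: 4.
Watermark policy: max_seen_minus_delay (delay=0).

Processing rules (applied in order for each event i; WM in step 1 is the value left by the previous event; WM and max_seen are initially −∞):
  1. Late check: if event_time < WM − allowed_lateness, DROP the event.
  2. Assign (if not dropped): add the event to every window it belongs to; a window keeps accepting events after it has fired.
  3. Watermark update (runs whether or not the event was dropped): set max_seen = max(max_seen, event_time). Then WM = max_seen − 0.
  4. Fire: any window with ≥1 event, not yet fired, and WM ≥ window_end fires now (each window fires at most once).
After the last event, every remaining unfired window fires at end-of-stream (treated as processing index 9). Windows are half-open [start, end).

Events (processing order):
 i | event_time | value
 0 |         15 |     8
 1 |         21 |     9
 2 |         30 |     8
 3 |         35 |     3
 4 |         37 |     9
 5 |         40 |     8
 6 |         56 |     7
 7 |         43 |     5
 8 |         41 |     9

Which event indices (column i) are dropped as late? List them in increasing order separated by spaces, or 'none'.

i=0 t=15 v=8: → [11,22); WM=15
i=1 t=21 v=9: → [11,22); WM=21
i=2 t=30 v=8: → [22,33); WM=30; [11,22) fires=9
i=3 t=35 v=3: → [33,44); WM=35; [22,33) fires=8
i=4 t=37 v=9: → [33,44); WM=37
i=5 t=40 v=8: → [33,44); WM=40
i=6 t=56 v=7: → [55,66); WM=56; [33,44) fires=9
i=7 t=43 v=5: DROP (t<56-4); WM=56
i=8 t=41 v=9: DROP (t<56-4); WM=56

7 8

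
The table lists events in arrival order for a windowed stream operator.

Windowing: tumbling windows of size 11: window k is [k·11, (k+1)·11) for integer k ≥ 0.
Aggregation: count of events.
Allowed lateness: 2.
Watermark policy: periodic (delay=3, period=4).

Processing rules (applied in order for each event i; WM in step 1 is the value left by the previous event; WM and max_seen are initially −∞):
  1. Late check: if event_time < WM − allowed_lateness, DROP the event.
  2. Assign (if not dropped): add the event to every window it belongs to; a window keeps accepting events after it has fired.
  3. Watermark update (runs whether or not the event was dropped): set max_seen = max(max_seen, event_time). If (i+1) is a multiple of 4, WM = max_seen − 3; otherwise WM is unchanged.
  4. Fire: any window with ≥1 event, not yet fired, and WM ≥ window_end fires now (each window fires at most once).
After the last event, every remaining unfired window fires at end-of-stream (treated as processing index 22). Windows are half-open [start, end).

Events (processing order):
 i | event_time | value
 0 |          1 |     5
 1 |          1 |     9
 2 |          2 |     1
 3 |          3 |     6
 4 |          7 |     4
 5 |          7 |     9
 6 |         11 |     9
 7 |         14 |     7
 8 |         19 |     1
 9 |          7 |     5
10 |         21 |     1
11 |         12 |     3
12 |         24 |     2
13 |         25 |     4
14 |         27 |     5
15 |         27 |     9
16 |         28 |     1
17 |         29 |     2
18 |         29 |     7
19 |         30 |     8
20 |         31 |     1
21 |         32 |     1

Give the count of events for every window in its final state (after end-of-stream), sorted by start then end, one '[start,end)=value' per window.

[0,11)=6 [11,22)=5 [22,33)=10

i=0 t=1 v=5: → [0,11); WM=−∞
i=1 t=1 v=9: → [0,11); WM=−∞
i=2 t=2 v=1: → [0,11); WM=−∞
i=3 t=3 v=6: → [0,11); WM=0
i=4 t=7 v=4: → [0,11); WM=0
i=5 t=7 v=9: → [0,11); WM=0
i=6 t=11 v=9: → [11,22); WM=0
i=7 t=14 v=7: → [11,22); WM=11; [0,11) fires=6
i=8 t=19 v=1: → [11,22); WM=11
i=9 t=7 v=5: DROP (t<11-2); WM=11
i=10 t=21 v=1: → [11,22); WM=11
i=11 t=12 v=3: → [11,22); WM=18
i=12 t=24 v=2: → [22,33); WM=18
i=13 t=25 v=4: → [22,33); WM=18
i=14 t=27 v=5: → [22,33); WM=18
i=15 t=27 v=9: → [22,33); WM=24; [11,22) fires=5
i=16 t=28 v=1: → [22,33); WM=24
i=17 t=29 v=2: → [22,33); WM=24
i=18 t=29 v=7: → [22,33); WM=24
i=19 t=30 v=8: → [22,33); WM=27
i=20 t=31 v=1: → [22,33); WM=27
i=21 t=32 v=1: → [22,33); WM=27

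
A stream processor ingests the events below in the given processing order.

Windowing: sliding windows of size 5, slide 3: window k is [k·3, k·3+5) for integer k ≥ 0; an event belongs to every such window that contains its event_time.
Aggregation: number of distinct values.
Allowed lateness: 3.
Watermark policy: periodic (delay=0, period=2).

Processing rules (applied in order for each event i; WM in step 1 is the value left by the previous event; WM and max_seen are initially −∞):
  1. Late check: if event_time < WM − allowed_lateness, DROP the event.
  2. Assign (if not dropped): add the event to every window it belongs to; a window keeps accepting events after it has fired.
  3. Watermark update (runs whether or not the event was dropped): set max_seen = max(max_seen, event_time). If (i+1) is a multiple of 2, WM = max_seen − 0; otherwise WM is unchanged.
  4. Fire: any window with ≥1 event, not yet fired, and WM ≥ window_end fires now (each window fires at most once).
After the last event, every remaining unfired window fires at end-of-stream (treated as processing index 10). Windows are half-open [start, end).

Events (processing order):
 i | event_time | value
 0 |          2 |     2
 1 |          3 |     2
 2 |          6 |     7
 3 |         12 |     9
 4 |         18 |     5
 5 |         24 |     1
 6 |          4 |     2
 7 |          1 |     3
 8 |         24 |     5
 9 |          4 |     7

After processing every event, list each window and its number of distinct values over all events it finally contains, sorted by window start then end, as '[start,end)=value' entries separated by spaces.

i=0 t=2 v=2: → [0,5); WM=−∞
i=1 t=3 v=2: → [3,8),[0,5); WM=3
i=2 t=6 v=7: → [6,11),[3,8); WM=3
i=3 t=12 v=9: → [12,17),[9,14); WM=12; [0,5) fires=1 [3,8) fires=2 [6,11) fires=1
i=4 t=18 v=5: → [18,23),[15,20); WM=12
i=5 t=24 v=1: → [24,29),[21,26); WM=24; [9,14) fires=1 [12,17) fires=1 [15,20) fires=1 [18,23) fires=1
i=6 t=4 v=2: DROP (t<24-3); WM=24
i=7 t=1 v=3: DROP (t<24-3); WM=24
i=8 t=24 v=5: → [24,29),[21,26); WM=24
i=9 t=4 v=7: DROP (t<24-3); WM=24

[0,5)=1 [3,8)=2 [6,11)=1 [9,14)=1 [12,17)=1 [15,20)=1 [18,23)=1 [21,26)=2 [24,29)=2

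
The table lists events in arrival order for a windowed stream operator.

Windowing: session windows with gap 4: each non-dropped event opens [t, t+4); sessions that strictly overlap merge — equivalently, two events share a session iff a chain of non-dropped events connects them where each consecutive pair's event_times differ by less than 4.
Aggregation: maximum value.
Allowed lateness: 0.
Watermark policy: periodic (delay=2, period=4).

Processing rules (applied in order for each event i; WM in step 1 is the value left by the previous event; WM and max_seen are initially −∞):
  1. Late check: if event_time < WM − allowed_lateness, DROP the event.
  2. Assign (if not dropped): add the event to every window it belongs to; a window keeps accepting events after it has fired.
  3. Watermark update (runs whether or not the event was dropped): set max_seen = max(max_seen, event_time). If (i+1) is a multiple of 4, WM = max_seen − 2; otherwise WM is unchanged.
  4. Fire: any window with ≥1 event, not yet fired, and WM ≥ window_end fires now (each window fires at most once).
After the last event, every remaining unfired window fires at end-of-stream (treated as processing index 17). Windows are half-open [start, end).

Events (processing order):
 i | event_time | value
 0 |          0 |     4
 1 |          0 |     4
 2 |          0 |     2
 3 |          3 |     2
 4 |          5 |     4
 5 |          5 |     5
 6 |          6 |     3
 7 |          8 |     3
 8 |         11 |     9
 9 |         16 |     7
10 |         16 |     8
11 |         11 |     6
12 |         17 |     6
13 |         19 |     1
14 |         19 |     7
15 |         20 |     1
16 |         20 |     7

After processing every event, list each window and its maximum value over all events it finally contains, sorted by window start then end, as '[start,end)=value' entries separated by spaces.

[0,15)=9 [16,24)=8

i=0 t=0 v=4: → [0,4); WM=−∞
i=1 t=0 v=4: → [0,4); WM=−∞
i=2 t=0 v=2: → [0,4); WM=−∞
i=3 t=3 v=2: → [0,7); WM=1
i=4 t=5 v=4: → [0,9); WM=1
i=5 t=5 v=5: → [0,9); WM=1
i=6 t=6 v=3: → [0,10); WM=1
i=7 t=8 v=3: → [0,12); WM=6
i=8 t=11 v=9: → [0,15); WM=6
i=9 t=16 v=7: → [16,20); WM=6
i=10 t=16 v=8: → [16,20); WM=6
i=11 t=11 v=6: → [0,15); WM=14
i=12 t=17 v=6: → [16,21); WM=14
i=13 t=19 v=1: → [16,23); WM=14
i=14 t=19 v=7: → [16,23); WM=14
i=15 t=20 v=1: → [16,24); WM=18
i=16 t=20 v=7: → [16,24); WM=18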